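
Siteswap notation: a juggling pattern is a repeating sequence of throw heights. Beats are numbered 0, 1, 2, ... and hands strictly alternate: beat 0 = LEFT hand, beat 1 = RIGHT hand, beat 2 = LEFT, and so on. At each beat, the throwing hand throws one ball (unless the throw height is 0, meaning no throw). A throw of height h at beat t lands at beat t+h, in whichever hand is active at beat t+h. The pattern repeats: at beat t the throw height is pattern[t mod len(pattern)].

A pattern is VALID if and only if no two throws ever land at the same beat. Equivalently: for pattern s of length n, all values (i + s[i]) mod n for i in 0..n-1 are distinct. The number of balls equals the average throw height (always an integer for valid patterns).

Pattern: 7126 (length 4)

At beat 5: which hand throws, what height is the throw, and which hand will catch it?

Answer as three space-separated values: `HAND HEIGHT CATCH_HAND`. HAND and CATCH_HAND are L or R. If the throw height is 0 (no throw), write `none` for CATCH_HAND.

Answer: R 1 L

Derivation:
Beat 5: 5 mod 2 = 1, so hand = R
Throw height = pattern[5 mod 4] = pattern[1] = 1
Lands at beat 5+1=6, 6 mod 2 = 0, so catch hand = L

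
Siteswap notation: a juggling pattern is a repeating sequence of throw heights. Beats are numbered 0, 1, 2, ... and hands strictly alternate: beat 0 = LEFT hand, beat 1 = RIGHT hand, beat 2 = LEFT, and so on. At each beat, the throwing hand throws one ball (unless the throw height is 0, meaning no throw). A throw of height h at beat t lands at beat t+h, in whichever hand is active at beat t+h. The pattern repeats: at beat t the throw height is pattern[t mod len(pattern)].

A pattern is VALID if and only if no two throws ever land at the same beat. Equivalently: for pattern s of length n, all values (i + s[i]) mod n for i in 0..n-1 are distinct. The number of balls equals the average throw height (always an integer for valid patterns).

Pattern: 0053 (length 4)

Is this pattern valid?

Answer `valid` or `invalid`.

i=0: (i + s[i]) mod n = (0 + 0) mod 4 = 0
i=1: (i + s[i]) mod n = (1 + 0) mod 4 = 1
i=2: (i + s[i]) mod n = (2 + 5) mod 4 = 3
i=3: (i + s[i]) mod n = (3 + 3) mod 4 = 2
Residues: [0, 1, 3, 2], distinct: True

Answer: valid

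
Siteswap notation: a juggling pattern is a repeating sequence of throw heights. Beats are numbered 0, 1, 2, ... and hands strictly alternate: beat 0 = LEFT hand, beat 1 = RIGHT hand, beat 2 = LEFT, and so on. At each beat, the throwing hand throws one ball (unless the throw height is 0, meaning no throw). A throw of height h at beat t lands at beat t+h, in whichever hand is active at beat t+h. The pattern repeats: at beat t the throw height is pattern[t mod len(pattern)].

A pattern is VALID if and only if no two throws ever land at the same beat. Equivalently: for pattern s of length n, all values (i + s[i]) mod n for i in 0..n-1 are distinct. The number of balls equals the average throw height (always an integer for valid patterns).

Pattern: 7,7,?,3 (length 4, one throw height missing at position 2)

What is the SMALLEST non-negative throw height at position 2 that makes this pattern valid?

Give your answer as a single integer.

Answer: 3

Derivation:
i=0: (0 + 7) mod 4 = 3
i=1: (1 + 7) mod 4 = 0
i=2: s[i]=? (unknown)
i=3: (3 + 3) mod 4 = 2
Known residues: [0, 2, 3]; need a permutation of 0..3, so missing residue r = 1
Need (2 + s) mod 4 = 1; smallest s = (1 - 2) mod 4 = 3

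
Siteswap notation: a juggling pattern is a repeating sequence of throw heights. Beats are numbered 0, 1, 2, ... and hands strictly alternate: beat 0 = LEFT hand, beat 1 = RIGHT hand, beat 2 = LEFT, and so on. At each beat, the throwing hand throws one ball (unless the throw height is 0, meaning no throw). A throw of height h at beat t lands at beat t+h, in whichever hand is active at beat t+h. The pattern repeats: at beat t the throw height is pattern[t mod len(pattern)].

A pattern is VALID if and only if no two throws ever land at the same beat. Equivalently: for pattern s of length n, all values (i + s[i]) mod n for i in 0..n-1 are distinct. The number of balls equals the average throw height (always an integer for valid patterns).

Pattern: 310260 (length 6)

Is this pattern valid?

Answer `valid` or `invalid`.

Answer: invalid

Derivation:
i=0: (i + s[i]) mod n = (0 + 3) mod 6 = 3
i=1: (i + s[i]) mod n = (1 + 1) mod 6 = 2
i=2: (i + s[i]) mod n = (2 + 0) mod 6 = 2
i=3: (i + s[i]) mod n = (3 + 2) mod 6 = 5
i=4: (i + s[i]) mod n = (4 + 6) mod 6 = 4
i=5: (i + s[i]) mod n = (5 + 0) mod 6 = 5
Residues: [3, 2, 2, 5, 4, 5], distinct: False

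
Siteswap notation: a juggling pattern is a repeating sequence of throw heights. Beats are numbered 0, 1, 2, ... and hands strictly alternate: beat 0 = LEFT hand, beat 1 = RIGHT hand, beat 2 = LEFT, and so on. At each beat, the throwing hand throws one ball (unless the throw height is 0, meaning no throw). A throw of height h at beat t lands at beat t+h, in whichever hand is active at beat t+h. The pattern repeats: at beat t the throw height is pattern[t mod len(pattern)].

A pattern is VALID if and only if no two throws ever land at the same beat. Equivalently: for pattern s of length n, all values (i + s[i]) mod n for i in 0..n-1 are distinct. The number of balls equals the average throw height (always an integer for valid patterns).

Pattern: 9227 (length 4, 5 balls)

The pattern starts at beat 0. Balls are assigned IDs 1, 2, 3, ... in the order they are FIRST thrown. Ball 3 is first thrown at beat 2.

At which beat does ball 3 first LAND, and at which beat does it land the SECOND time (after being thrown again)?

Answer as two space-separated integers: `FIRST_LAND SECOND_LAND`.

Beat 0 (L): throw ball1 h=9 -> lands@9:R; in-air after throw: [b1@9:R]
Beat 1 (R): throw ball2 h=2 -> lands@3:R; in-air after throw: [b2@3:R b1@9:R]
Beat 2 (L): throw ball3 h=2 -> lands@4:L; in-air after throw: [b2@3:R b3@4:L b1@9:R]
Beat 3 (R): throw ball2 h=7 -> lands@10:L; in-air after throw: [b3@4:L b1@9:R b2@10:L]
Beat 4 (L): throw ball3 h=9 -> lands@13:R; in-air after throw: [b1@9:R b2@10:L b3@13:R]
Beat 5 (R): throw ball4 h=2 -> lands@7:R; in-air after throw: [b4@7:R b1@9:R b2@10:L b3@13:R]
Beat 6 (L): throw ball5 h=2 -> lands@8:L; in-air after throw: [b4@7:R b5@8:L b1@9:R b2@10:L b3@13:R]
Beat 7 (R): throw ball4 h=7 -> lands@14:L; in-air after throw: [b5@8:L b1@9:R b2@10:L b3@13:R b4@14:L]
Beat 8 (L): throw ball5 h=9 -> lands@17:R; in-air after throw: [b1@9:R b2@10:L b3@13:R b4@14:L b5@17:R]
Beat 9 (R): throw ball1 h=2 -> lands@11:R; in-air after throw: [b2@10:L b1@11:R b3@13:R b4@14:L b5@17:R]
Beat 10 (L): throw ball2 h=2 -> lands@12:L; in-air after throw: [b1@11:R b2@12:L b3@13:R b4@14:L b5@17:R]
Beat 11 (R): throw ball1 h=7 -> lands@18:L; in-air after throw: [b2@12:L b3@13:R b4@14:L b5@17:R b1@18:L]
Beat 12 (L): throw ball2 h=9 -> lands@21:R; in-air after throw: [b3@13:R b4@14:L b5@17:R b1@18:L b2@21:R]
Beat 13 (R): throw ball3 h=2 -> lands@15:R; in-air after throw: [b4@14:L b3@15:R b5@17:R b1@18:L b2@21:R]
Ball 3: thrown@2 h=2 -> first land @4; rethrown@4 h=9 -> second land @13

Answer: 4 13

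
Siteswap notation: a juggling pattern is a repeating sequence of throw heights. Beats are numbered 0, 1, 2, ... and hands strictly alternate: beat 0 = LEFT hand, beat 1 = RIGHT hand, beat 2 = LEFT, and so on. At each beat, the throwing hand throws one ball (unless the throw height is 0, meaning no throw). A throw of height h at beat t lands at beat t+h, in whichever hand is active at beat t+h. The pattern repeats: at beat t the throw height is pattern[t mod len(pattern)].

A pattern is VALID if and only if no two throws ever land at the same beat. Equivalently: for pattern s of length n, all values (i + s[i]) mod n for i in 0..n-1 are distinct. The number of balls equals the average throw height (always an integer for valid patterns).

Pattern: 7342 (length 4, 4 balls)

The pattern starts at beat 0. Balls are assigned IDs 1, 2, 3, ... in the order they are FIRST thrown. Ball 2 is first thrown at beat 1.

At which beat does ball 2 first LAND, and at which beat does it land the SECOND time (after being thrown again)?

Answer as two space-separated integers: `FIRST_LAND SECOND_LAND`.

Answer: 4 11

Derivation:
Beat 0 (L): throw ball1 h=7 -> lands@7:R; in-air after throw: [b1@7:R]
Beat 1 (R): throw ball2 h=3 -> lands@4:L; in-air after throw: [b2@4:L b1@7:R]
Beat 2 (L): throw ball3 h=4 -> lands@6:L; in-air after throw: [b2@4:L b3@6:L b1@7:R]
Beat 3 (R): throw ball4 h=2 -> lands@5:R; in-air after throw: [b2@4:L b4@5:R b3@6:L b1@7:R]
Beat 4 (L): throw ball2 h=7 -> lands@11:R; in-air after throw: [b4@5:R b3@6:L b1@7:R b2@11:R]
Beat 5 (R): throw ball4 h=3 -> lands@8:L; in-air after throw: [b3@6:L b1@7:R b4@8:L b2@11:R]
Beat 6 (L): throw ball3 h=4 -> lands@10:L; in-air after throw: [b1@7:R b4@8:L b3@10:L b2@11:R]
Beat 7 (R): throw ball1 h=2 -> lands@9:R; in-air after throw: [b4@8:L b1@9:R b3@10:L b2@11:R]
Beat 8 (L): throw ball4 h=7 -> lands@15:R; in-air after throw: [b1@9:R b3@10:L b2@11:R b4@15:R]
Beat 9 (R): throw ball1 h=3 -> lands@12:L; in-air after throw: [b3@10:L b2@11:R b1@12:L b4@15:R]
Beat 10 (L): throw ball3 h=4 -> lands@14:L; in-air after throw: [b2@11:R b1@12:L b3@14:L b4@15:R]
Beat 11 (R): throw ball2 h=2 -> lands@13:R; in-air after throw: [b1@12:L b2@13:R b3@14:L b4@15:R]
Ball 2: thrown@1 h=3 -> first land @4; rethrown@4 h=7 -> second land @11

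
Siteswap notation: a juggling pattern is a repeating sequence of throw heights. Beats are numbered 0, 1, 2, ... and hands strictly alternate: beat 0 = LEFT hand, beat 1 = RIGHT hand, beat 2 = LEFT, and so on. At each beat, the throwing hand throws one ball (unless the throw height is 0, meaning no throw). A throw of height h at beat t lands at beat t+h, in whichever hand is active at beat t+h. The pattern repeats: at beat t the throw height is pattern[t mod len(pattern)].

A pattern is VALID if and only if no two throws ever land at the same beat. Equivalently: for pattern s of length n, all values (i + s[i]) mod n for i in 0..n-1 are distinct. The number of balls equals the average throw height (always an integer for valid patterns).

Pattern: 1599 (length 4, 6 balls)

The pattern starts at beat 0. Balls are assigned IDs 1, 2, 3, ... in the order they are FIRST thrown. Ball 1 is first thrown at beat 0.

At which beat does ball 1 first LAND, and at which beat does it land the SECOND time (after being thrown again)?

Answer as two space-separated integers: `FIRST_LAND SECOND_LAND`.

Beat 0 (L): throw ball1 h=1 -> lands@1:R; in-air after throw: [b1@1:R]
Beat 1 (R): throw ball1 h=5 -> lands@6:L; in-air after throw: [b1@6:L]
Beat 2 (L): throw ball2 h=9 -> lands@11:R; in-air after throw: [b1@6:L b2@11:R]
Beat 3 (R): throw ball3 h=9 -> lands@12:L; in-air after throw: [b1@6:L b2@11:R b3@12:L]
Beat 4 (L): throw ball4 h=1 -> lands@5:R; in-air after throw: [b4@5:R b1@6:L b2@11:R b3@12:L]
Beat 5 (R): throw ball4 h=5 -> lands@10:L; in-air after throw: [b1@6:L b4@10:L b2@11:R b3@12:L]
Beat 6 (L): throw ball1 h=9 -> lands@15:R; in-air after throw: [b4@10:L b2@11:R b3@12:L b1@15:R]
Ball 1: thrown@0 h=1 -> first land @1; rethrown@1 h=5 -> second land @6

Answer: 1 6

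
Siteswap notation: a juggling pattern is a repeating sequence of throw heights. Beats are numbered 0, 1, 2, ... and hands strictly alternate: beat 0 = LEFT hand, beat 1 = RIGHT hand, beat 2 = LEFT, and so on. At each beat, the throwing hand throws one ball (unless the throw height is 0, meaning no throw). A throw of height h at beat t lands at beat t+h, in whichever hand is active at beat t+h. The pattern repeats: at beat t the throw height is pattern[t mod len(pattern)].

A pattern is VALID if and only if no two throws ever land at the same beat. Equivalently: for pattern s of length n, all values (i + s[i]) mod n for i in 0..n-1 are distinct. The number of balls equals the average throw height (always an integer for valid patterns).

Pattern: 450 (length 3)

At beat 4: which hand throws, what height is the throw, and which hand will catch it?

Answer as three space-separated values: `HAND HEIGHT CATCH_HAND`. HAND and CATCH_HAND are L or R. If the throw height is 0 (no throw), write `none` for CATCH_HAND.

Answer: L 5 R

Derivation:
Beat 4: 4 mod 2 = 0, so hand = L
Throw height = pattern[4 mod 3] = pattern[1] = 5
Lands at beat 4+5=9, 9 mod 2 = 1, so catch hand = R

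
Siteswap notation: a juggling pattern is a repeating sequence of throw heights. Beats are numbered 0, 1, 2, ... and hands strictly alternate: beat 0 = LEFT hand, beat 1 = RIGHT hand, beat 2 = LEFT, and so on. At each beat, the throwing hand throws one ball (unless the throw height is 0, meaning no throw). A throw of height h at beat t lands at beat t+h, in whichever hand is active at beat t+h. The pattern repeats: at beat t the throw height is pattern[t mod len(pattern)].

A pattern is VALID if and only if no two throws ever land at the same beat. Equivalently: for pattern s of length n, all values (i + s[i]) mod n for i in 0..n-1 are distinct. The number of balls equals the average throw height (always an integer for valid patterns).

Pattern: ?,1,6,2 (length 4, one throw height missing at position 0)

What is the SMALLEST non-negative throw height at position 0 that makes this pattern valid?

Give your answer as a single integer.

Answer: 3

Derivation:
i=0: s[i]=? (unknown)
i=1: (1 + 1) mod 4 = 2
i=2: (2 + 6) mod 4 = 0
i=3: (3 + 2) mod 4 = 1
Known residues: [0, 1, 2]; need a permutation of 0..3, so missing residue r = 3
Need (0 + s) mod 4 = 3; smallest s = (3 - 0) mod 4 = 3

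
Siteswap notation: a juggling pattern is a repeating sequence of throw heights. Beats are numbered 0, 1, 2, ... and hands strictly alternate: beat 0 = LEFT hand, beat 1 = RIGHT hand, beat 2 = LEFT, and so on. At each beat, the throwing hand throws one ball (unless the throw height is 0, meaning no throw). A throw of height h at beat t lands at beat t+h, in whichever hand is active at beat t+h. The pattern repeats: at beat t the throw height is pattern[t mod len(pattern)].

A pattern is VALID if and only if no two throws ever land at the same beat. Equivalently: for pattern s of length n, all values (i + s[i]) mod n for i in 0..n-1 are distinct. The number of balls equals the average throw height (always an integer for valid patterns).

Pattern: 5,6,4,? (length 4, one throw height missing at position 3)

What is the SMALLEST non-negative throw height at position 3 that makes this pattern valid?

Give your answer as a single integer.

i=0: (0 + 5) mod 4 = 1
i=1: (1 + 6) mod 4 = 3
i=2: (2 + 4) mod 4 = 2
i=3: s[i]=? (unknown)
Known residues: [1, 2, 3]; need a permutation of 0..3, so missing residue r = 0
Need (3 + s) mod 4 = 0; smallest s = (0 - 3) mod 4 = 1

Answer: 1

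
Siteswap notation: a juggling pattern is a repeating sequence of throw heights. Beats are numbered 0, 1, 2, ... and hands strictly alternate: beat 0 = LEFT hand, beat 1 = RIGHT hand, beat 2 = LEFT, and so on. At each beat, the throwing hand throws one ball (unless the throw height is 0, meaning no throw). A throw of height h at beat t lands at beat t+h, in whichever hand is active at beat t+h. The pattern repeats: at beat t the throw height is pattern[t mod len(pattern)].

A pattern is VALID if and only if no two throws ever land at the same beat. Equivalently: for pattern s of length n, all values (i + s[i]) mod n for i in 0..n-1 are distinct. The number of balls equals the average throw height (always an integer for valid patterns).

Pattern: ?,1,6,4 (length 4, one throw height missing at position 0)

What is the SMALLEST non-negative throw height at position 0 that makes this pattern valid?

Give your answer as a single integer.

Answer: 1

Derivation:
i=0: s[i]=? (unknown)
i=1: (1 + 1) mod 4 = 2
i=2: (2 + 6) mod 4 = 0
i=3: (3 + 4) mod 4 = 3
Known residues: [0, 2, 3]; need a permutation of 0..3, so missing residue r = 1
Need (0 + s) mod 4 = 1; smallest s = (1 - 0) mod 4 = 1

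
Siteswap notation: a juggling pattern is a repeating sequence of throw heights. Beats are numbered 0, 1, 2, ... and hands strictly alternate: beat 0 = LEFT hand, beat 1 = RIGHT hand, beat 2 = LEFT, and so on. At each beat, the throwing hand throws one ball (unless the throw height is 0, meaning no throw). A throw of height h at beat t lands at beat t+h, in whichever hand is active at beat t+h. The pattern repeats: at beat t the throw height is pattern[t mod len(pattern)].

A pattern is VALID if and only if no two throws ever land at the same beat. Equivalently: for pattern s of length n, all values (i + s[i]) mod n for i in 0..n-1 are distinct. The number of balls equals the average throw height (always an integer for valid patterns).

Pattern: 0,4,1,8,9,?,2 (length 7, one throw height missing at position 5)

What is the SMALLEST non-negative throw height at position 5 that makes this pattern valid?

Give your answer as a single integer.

i=0: (0 + 0) mod 7 = 0
i=1: (1 + 4) mod 7 = 5
i=2: (2 + 1) mod 7 = 3
i=3: (3 + 8) mod 7 = 4
i=4: (4 + 9) mod 7 = 6
i=5: s[i]=? (unknown)
i=6: (6 + 2) mod 7 = 1
Known residues: [0, 1, 3, 4, 5, 6]; need a permutation of 0..6, so missing residue r = 2
Need (5 + s) mod 7 = 2; smallest s = (2 - 5) mod 7 = 4

Answer: 4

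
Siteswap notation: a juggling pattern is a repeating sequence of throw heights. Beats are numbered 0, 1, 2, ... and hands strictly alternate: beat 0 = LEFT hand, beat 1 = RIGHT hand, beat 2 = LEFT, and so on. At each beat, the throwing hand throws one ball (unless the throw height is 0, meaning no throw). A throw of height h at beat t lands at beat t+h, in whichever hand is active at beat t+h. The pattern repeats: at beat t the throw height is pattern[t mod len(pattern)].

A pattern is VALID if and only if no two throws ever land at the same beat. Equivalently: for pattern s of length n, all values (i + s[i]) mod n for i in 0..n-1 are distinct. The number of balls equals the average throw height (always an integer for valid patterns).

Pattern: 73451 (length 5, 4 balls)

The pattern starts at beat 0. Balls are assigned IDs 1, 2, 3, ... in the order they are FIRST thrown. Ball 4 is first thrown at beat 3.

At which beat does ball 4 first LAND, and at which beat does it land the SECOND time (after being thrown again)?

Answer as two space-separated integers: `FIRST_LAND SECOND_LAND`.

Answer: 8 13

Derivation:
Beat 0 (L): throw ball1 h=7 -> lands@7:R; in-air after throw: [b1@7:R]
Beat 1 (R): throw ball2 h=3 -> lands@4:L; in-air after throw: [b2@4:L b1@7:R]
Beat 2 (L): throw ball3 h=4 -> lands@6:L; in-air after throw: [b2@4:L b3@6:L b1@7:R]
Beat 3 (R): throw ball4 h=5 -> lands@8:L; in-air after throw: [b2@4:L b3@6:L b1@7:R b4@8:L]
Beat 4 (L): throw ball2 h=1 -> lands@5:R; in-air after throw: [b2@5:R b3@6:L b1@7:R b4@8:L]
Beat 5 (R): throw ball2 h=7 -> lands@12:L; in-air after throw: [b3@6:L b1@7:R b4@8:L b2@12:L]
Beat 6 (L): throw ball3 h=3 -> lands@9:R; in-air after throw: [b1@7:R b4@8:L b3@9:R b2@12:L]
Beat 7 (R): throw ball1 h=4 -> lands@11:R; in-air after throw: [b4@8:L b3@9:R b1@11:R b2@12:L]
Beat 8 (L): throw ball4 h=5 -> lands@13:R; in-air after throw: [b3@9:R b1@11:R b2@12:L b4@13:R]
Beat 9 (R): throw ball3 h=1 -> lands@10:L; in-air after throw: [b3@10:L b1@11:R b2@12:L b4@13:R]
Beat 10 (L): throw ball3 h=7 -> lands@17:R; in-air after throw: [b1@11:R b2@12:L b4@13:R b3@17:R]
Beat 11 (R): throw ball1 h=3 -> lands@14:L; in-air after throw: [b2@12:L b4@13:R b1@14:L b3@17:R]
Beat 12 (L): throw ball2 h=4 -> lands@16:L; in-air after throw: [b4@13:R b1@14:L b2@16:L b3@17:R]
Beat 13 (R): throw ball4 h=5 -> lands@18:L; in-air after throw: [b1@14:L b2@16:L b3@17:R b4@18:L]
Ball 4: thrown@3 h=5 -> first land @8; rethrown@8 h=5 -> second land @13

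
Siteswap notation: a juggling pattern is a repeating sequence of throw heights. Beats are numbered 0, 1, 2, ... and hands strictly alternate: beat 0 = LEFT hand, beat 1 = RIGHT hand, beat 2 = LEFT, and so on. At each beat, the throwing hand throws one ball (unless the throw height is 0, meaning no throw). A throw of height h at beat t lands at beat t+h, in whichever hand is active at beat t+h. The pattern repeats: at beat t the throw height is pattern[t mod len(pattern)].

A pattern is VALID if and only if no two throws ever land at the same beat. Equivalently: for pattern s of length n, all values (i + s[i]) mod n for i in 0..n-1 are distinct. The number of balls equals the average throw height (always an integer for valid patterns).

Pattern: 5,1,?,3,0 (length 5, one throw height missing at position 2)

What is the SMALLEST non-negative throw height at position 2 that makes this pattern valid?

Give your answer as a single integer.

i=0: (0 + 5) mod 5 = 0
i=1: (1 + 1) mod 5 = 2
i=2: s[i]=? (unknown)
i=3: (3 + 3) mod 5 = 1
i=4: (4 + 0) mod 5 = 4
Known residues: [0, 1, 2, 4]; need a permutation of 0..4, so missing residue r = 3
Need (2 + s) mod 5 = 3; smallest s = (3 - 2) mod 5 = 1

Answer: 1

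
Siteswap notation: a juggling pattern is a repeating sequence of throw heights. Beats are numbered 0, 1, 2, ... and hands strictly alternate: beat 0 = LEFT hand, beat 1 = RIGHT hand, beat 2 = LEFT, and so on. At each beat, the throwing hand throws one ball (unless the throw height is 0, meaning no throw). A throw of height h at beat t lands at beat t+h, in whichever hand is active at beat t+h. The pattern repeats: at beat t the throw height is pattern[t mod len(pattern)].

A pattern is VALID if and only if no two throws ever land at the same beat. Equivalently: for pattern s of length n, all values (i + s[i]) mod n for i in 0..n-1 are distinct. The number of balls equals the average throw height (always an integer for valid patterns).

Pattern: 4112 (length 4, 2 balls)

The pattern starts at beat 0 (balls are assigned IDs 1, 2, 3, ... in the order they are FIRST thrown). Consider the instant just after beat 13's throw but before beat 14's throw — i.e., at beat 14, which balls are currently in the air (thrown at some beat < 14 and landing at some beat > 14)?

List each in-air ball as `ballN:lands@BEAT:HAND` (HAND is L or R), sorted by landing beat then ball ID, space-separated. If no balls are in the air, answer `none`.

Beat 0 (L): throw ball1 h=4 -> lands@4:L; in-air after throw: [b1@4:L]
Beat 1 (R): throw ball2 h=1 -> lands@2:L; in-air after throw: [b2@2:L b1@4:L]
Beat 2 (L): throw ball2 h=1 -> lands@3:R; in-air after throw: [b2@3:R b1@4:L]
Beat 3 (R): throw ball2 h=2 -> lands@5:R; in-air after throw: [b1@4:L b2@5:R]
Beat 4 (L): throw ball1 h=4 -> lands@8:L; in-air after throw: [b2@5:R b1@8:L]
Beat 5 (R): throw ball2 h=1 -> lands@6:L; in-air after throw: [b2@6:L b1@8:L]
Beat 6 (L): throw ball2 h=1 -> lands@7:R; in-air after throw: [b2@7:R b1@8:L]
Beat 7 (R): throw ball2 h=2 -> lands@9:R; in-air after throw: [b1@8:L b2@9:R]
Beat 8 (L): throw ball1 h=4 -> lands@12:L; in-air after throw: [b2@9:R b1@12:L]
Beat 9 (R): throw ball2 h=1 -> lands@10:L; in-air after throw: [b2@10:L b1@12:L]
Beat 10 (L): throw ball2 h=1 -> lands@11:R; in-air after throw: [b2@11:R b1@12:L]
Beat 11 (R): throw ball2 h=2 -> lands@13:R; in-air after throw: [b1@12:L b2@13:R]
Beat 12 (L): throw ball1 h=4 -> lands@16:L; in-air after throw: [b2@13:R b1@16:L]
Beat 13 (R): throw ball2 h=1 -> lands@14:L; in-air after throw: [b2@14:L b1@16:L]
Beat 14 (L): throw ball2 h=1 -> lands@15:R; in-air after throw: [b2@15:R b1@16:L]

Answer: ball1:lands@16:L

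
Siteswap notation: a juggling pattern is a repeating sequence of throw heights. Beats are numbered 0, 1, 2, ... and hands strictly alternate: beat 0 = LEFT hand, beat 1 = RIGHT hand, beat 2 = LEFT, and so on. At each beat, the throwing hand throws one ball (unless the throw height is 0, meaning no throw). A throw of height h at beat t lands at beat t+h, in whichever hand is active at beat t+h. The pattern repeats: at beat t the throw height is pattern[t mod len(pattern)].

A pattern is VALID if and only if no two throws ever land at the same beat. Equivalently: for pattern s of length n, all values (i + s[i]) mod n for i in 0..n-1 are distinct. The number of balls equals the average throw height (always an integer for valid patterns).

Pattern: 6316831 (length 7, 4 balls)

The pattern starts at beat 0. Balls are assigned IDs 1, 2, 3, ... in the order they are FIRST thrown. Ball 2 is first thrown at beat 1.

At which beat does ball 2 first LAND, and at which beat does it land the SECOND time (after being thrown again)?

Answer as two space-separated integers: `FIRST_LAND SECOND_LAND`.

Answer: 4 12

Derivation:
Beat 0 (L): throw ball1 h=6 -> lands@6:L; in-air after throw: [b1@6:L]
Beat 1 (R): throw ball2 h=3 -> lands@4:L; in-air after throw: [b2@4:L b1@6:L]
Beat 2 (L): throw ball3 h=1 -> lands@3:R; in-air after throw: [b3@3:R b2@4:L b1@6:L]
Beat 3 (R): throw ball3 h=6 -> lands@9:R; in-air after throw: [b2@4:L b1@6:L b3@9:R]
Beat 4 (L): throw ball2 h=8 -> lands@12:L; in-air after throw: [b1@6:L b3@9:R b2@12:L]
Beat 5 (R): throw ball4 h=3 -> lands@8:L; in-air after throw: [b1@6:L b4@8:L b3@9:R b2@12:L]
Beat 6 (L): throw ball1 h=1 -> lands@7:R; in-air after throw: [b1@7:R b4@8:L b3@9:R b2@12:L]
Beat 7 (R): throw ball1 h=6 -> lands@13:R; in-air after throw: [b4@8:L b3@9:R b2@12:L b1@13:R]
Beat 8 (L): throw ball4 h=3 -> lands@11:R; in-air after throw: [b3@9:R b4@11:R b2@12:L b1@13:R]
Beat 9 (R): throw ball3 h=1 -> lands@10:L; in-air after throw: [b3@10:L b4@11:R b2@12:L b1@13:R]
Beat 10 (L): throw ball3 h=6 -> lands@16:L; in-air after throw: [b4@11:R b2@12:L b1@13:R b3@16:L]
Beat 11 (R): throw ball4 h=8 -> lands@19:R; in-air after throw: [b2@12:L b1@13:R b3@16:L b4@19:R]
Beat 12 (L): throw ball2 h=3 -> lands@15:R; in-air after throw: [b1@13:R b2@15:R b3@16:L b4@19:R]
Ball 2: thrown@1 h=3 -> first land @4; rethrown@4 h=8 -> second land @12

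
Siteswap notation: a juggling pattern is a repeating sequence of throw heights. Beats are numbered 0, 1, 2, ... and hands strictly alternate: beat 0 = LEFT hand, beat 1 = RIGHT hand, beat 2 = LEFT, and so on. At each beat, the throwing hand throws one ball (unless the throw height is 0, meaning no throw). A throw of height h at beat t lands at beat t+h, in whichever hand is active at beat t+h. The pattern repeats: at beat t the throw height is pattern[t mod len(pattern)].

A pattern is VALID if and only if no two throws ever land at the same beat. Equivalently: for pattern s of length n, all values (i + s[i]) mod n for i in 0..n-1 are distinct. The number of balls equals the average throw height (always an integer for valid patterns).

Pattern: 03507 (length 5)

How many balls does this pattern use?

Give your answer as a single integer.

Pattern = [0, 3, 5, 0, 7], length n = 5
  position 0: throw height = 0, running sum = 0
  position 1: throw height = 3, running sum = 3
  position 2: throw height = 5, running sum = 8
  position 3: throw height = 0, running sum = 8
  position 4: throw height = 7, running sum = 15
Total sum = 15; balls = sum / n = 15 / 5 = 3

Answer: 3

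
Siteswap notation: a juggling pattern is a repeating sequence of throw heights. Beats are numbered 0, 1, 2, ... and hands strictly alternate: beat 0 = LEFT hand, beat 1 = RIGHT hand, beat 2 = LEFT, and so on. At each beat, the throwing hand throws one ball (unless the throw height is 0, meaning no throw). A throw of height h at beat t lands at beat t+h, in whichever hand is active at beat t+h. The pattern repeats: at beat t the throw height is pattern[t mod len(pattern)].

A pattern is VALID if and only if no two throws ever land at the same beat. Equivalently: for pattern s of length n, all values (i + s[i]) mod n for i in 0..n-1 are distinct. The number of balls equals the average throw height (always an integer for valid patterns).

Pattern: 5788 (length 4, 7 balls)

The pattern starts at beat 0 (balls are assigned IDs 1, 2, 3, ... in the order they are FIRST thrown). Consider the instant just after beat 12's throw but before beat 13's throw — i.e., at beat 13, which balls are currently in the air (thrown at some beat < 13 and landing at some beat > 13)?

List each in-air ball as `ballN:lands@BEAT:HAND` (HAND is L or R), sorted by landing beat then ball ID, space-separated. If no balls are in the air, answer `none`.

Answer: ball6:lands@14:L ball7:lands@15:R ball5:lands@16:L ball1:lands@17:R ball3:lands@18:L ball4:lands@19:R

Derivation:
Beat 0 (L): throw ball1 h=5 -> lands@5:R; in-air after throw: [b1@5:R]
Beat 1 (R): throw ball2 h=7 -> lands@8:L; in-air after throw: [b1@5:R b2@8:L]
Beat 2 (L): throw ball3 h=8 -> lands@10:L; in-air after throw: [b1@5:R b2@8:L b3@10:L]
Beat 3 (R): throw ball4 h=8 -> lands@11:R; in-air after throw: [b1@5:R b2@8:L b3@10:L b4@11:R]
Beat 4 (L): throw ball5 h=5 -> lands@9:R; in-air after throw: [b1@5:R b2@8:L b5@9:R b3@10:L b4@11:R]
Beat 5 (R): throw ball1 h=7 -> lands@12:L; in-air after throw: [b2@8:L b5@9:R b3@10:L b4@11:R b1@12:L]
Beat 6 (L): throw ball6 h=8 -> lands@14:L; in-air after throw: [b2@8:L b5@9:R b3@10:L b4@11:R b1@12:L b6@14:L]
Beat 7 (R): throw ball7 h=8 -> lands@15:R; in-air after throw: [b2@8:L b5@9:R b3@10:L b4@11:R b1@12:L b6@14:L b7@15:R]
Beat 8 (L): throw ball2 h=5 -> lands@13:R; in-air after throw: [b5@9:R b3@10:L b4@11:R b1@12:L b2@13:R b6@14:L b7@15:R]
Beat 9 (R): throw ball5 h=7 -> lands@16:L; in-air after throw: [b3@10:L b4@11:R b1@12:L b2@13:R b6@14:L b7@15:R b5@16:L]
Beat 10 (L): throw ball3 h=8 -> lands@18:L; in-air after throw: [b4@11:R b1@12:L b2@13:R b6@14:L b7@15:R b5@16:L b3@18:L]
Beat 11 (R): throw ball4 h=8 -> lands@19:R; in-air after throw: [b1@12:L b2@13:R b6@14:L b7@15:R b5@16:L b3@18:L b4@19:R]
Beat 12 (L): throw ball1 h=5 -> lands@17:R; in-air after throw: [b2@13:R b6@14:L b7@15:R b5@16:L b1@17:R b3@18:L b4@19:R]
Beat 13 (R): throw ball2 h=7 -> lands@20:L; in-air after throw: [b6@14:L b7@15:R b5@16:L b1@17:R b3@18:L b4@19:R b2@20:L]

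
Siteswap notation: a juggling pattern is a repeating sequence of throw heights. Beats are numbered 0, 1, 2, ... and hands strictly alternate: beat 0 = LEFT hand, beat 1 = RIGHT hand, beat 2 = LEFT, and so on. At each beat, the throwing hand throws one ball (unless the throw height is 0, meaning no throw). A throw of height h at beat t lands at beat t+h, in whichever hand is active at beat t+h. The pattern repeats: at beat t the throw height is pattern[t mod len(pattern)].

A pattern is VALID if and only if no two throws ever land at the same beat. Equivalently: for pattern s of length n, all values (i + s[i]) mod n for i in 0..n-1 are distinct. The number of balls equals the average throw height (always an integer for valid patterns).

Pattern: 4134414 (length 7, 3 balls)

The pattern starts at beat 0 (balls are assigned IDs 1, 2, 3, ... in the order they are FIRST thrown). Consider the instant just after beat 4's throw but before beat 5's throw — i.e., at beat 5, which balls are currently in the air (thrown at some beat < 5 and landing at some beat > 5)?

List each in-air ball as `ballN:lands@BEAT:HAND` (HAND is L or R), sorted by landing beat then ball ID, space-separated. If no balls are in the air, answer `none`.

Beat 0 (L): throw ball1 h=4 -> lands@4:L; in-air after throw: [b1@4:L]
Beat 1 (R): throw ball2 h=1 -> lands@2:L; in-air after throw: [b2@2:L b1@4:L]
Beat 2 (L): throw ball2 h=3 -> lands@5:R; in-air after throw: [b1@4:L b2@5:R]
Beat 3 (R): throw ball3 h=4 -> lands@7:R; in-air after throw: [b1@4:L b2@5:R b3@7:R]
Beat 4 (L): throw ball1 h=4 -> lands@8:L; in-air after throw: [b2@5:R b3@7:R b1@8:L]
Beat 5 (R): throw ball2 h=1 -> lands@6:L; in-air after throw: [b2@6:L b3@7:R b1@8:L]

Answer: ball3:lands@7:R ball1:lands@8:L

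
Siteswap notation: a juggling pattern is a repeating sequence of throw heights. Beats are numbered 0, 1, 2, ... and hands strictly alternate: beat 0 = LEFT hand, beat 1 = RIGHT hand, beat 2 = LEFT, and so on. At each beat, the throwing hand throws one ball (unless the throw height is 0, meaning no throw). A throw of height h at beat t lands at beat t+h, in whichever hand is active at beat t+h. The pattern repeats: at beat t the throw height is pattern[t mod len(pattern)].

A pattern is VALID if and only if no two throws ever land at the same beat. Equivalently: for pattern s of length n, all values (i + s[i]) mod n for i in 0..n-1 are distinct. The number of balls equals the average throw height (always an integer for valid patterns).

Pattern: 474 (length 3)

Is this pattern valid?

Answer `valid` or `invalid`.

Answer: valid

Derivation:
i=0: (i + s[i]) mod n = (0 + 4) mod 3 = 1
i=1: (i + s[i]) mod n = (1 + 7) mod 3 = 2
i=2: (i + s[i]) mod n = (2 + 4) mod 3 = 0
Residues: [1, 2, 0], distinct: True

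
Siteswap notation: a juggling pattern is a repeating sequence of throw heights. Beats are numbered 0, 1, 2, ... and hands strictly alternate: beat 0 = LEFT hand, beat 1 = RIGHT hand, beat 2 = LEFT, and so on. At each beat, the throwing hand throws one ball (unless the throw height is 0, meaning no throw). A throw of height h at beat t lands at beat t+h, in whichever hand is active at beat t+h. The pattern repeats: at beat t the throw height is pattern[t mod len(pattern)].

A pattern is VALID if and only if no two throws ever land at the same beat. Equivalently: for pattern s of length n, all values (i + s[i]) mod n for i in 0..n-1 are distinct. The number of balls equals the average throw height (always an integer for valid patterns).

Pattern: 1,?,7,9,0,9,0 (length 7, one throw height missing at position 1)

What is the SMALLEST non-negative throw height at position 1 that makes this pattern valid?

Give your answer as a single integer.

i=0: (0 + 1) mod 7 = 1
i=1: s[i]=? (unknown)
i=2: (2 + 7) mod 7 = 2
i=3: (3 + 9) mod 7 = 5
i=4: (4 + 0) mod 7 = 4
i=5: (5 + 9) mod 7 = 0
i=6: (6 + 0) mod 7 = 6
Known residues: [0, 1, 2, 4, 5, 6]; need a permutation of 0..6, so missing residue r = 3
Need (1 + s) mod 7 = 3; smallest s = (3 - 1) mod 7 = 2

Answer: 2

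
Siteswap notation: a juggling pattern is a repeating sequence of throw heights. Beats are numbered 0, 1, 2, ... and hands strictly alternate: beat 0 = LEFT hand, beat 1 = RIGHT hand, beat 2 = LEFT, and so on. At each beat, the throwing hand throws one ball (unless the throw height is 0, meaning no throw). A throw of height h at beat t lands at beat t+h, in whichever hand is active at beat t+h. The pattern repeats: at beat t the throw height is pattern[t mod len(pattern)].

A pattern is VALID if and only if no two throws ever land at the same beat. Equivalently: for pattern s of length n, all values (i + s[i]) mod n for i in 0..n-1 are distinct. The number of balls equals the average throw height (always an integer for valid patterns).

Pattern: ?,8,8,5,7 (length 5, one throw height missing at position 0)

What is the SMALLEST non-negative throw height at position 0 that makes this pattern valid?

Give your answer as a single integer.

i=0: s[i]=? (unknown)
i=1: (1 + 8) mod 5 = 4
i=2: (2 + 8) mod 5 = 0
i=3: (3 + 5) mod 5 = 3
i=4: (4 + 7) mod 5 = 1
Known residues: [0, 1, 3, 4]; need a permutation of 0..4, so missing residue r = 2
Need (0 + s) mod 5 = 2; smallest s = (2 - 0) mod 5 = 2

Answer: 2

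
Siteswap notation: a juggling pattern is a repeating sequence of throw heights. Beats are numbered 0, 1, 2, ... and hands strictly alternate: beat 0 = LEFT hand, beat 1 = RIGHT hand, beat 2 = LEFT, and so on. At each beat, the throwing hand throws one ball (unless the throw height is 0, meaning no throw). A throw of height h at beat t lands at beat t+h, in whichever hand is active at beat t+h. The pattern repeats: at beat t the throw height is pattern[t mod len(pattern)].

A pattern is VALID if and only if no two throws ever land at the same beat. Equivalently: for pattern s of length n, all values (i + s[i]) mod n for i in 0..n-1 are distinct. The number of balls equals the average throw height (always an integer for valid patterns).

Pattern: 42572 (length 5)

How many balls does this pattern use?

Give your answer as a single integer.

Answer: 4

Derivation:
Pattern = [4, 2, 5, 7, 2], length n = 5
  position 0: throw height = 4, running sum = 4
  position 1: throw height = 2, running sum = 6
  position 2: throw height = 5, running sum = 11
  position 3: throw height = 7, running sum = 18
  position 4: throw height = 2, running sum = 20
Total sum = 20; balls = sum / n = 20 / 5 = 4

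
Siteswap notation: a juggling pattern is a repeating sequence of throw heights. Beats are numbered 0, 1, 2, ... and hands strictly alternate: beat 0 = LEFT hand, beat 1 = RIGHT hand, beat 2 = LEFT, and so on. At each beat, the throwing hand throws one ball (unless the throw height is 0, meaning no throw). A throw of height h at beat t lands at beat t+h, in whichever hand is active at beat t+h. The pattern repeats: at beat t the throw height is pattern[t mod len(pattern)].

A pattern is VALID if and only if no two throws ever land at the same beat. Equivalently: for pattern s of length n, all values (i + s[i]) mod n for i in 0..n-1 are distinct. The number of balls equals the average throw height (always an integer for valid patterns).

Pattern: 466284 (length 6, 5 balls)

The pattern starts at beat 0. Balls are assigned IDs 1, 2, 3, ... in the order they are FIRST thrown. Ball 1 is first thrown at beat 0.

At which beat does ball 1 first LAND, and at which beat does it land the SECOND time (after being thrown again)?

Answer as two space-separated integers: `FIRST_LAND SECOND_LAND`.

Beat 0 (L): throw ball1 h=4 -> lands@4:L; in-air after throw: [b1@4:L]
Beat 1 (R): throw ball2 h=6 -> lands@7:R; in-air after throw: [b1@4:L b2@7:R]
Beat 2 (L): throw ball3 h=6 -> lands@8:L; in-air after throw: [b1@4:L b2@7:R b3@8:L]
Beat 3 (R): throw ball4 h=2 -> lands@5:R; in-air after throw: [b1@4:L b4@5:R b2@7:R b3@8:L]
Beat 4 (L): throw ball1 h=8 -> lands@12:L; in-air after throw: [b4@5:R b2@7:R b3@8:L b1@12:L]
Beat 5 (R): throw ball4 h=4 -> lands@9:R; in-air after throw: [b2@7:R b3@8:L b4@9:R b1@12:L]
Beat 6 (L): throw ball5 h=4 -> lands@10:L; in-air after throw: [b2@7:R b3@8:L b4@9:R b5@10:L b1@12:L]
Beat 7 (R): throw ball2 h=6 -> lands@13:R; in-air after throw: [b3@8:L b4@9:R b5@10:L b1@12:L b2@13:R]
Beat 8 (L): throw ball3 h=6 -> lands@14:L; in-air after throw: [b4@9:R b5@10:L b1@12:L b2@13:R b3@14:L]
Beat 9 (R): throw ball4 h=2 -> lands@11:R; in-air after throw: [b5@10:L b4@11:R b1@12:L b2@13:R b3@14:L]
Beat 10 (L): throw ball5 h=8 -> lands@18:L; in-air after throw: [b4@11:R b1@12:L b2@13:R b3@14:L b5@18:L]
Beat 11 (R): throw ball4 h=4 -> lands@15:R; in-air after throw: [b1@12:L b2@13:R b3@14:L b4@15:R b5@18:L]
Beat 12 (L): throw ball1 h=4 -> lands@16:L; in-air after throw: [b2@13:R b3@14:L b4@15:R b1@16:L b5@18:L]
Ball 1: thrown@0 h=4 -> first land @4; rethrown@4 h=8 -> second land @12

Answer: 4 12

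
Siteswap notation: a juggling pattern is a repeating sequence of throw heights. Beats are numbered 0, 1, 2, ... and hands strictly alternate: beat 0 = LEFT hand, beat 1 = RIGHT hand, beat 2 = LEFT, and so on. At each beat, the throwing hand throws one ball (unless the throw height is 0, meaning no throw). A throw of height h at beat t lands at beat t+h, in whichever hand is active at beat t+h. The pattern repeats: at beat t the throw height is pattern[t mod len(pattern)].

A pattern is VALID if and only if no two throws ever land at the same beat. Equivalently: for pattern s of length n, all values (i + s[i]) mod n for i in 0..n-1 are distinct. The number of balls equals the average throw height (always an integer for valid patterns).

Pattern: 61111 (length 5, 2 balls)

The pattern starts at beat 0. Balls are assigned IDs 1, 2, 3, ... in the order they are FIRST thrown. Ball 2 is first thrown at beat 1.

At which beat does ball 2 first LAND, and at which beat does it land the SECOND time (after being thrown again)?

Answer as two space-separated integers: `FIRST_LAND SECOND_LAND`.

Beat 0 (L): throw ball1 h=6 -> lands@6:L; in-air after throw: [b1@6:L]
Beat 1 (R): throw ball2 h=1 -> lands@2:L; in-air after throw: [b2@2:L b1@6:L]
Beat 2 (L): throw ball2 h=1 -> lands@3:R; in-air after throw: [b2@3:R b1@6:L]
Beat 3 (R): throw ball2 h=1 -> lands@4:L; in-air after throw: [b2@4:L b1@6:L]
Ball 2: thrown@1 h=1 -> first land @2; rethrown@2 h=1 -> second land @3

Answer: 2 3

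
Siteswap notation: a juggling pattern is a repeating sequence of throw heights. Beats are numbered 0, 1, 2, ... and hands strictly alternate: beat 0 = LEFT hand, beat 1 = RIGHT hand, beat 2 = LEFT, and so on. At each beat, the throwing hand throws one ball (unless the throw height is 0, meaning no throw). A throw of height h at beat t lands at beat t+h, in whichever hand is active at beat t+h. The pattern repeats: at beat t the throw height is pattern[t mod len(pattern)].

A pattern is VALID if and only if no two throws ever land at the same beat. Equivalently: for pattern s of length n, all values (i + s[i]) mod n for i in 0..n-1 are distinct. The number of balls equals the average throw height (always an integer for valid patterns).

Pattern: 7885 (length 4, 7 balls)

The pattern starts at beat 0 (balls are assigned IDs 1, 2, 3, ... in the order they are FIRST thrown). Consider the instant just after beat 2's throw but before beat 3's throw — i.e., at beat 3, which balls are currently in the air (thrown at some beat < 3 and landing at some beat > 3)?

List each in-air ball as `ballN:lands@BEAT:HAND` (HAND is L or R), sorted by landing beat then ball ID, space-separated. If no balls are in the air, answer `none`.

Beat 0 (L): throw ball1 h=7 -> lands@7:R; in-air after throw: [b1@7:R]
Beat 1 (R): throw ball2 h=8 -> lands@9:R; in-air after throw: [b1@7:R b2@9:R]
Beat 2 (L): throw ball3 h=8 -> lands@10:L; in-air after throw: [b1@7:R b2@9:R b3@10:L]
Beat 3 (R): throw ball4 h=5 -> lands@8:L; in-air after throw: [b1@7:R b4@8:L b2@9:R b3@10:L]

Answer: ball1:lands@7:R ball2:lands@9:R ball3:lands@10:L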